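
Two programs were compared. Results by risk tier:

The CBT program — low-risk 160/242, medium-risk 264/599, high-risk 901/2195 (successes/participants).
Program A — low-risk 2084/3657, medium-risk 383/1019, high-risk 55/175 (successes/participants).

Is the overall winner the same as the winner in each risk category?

No

Low-risk: the CBT program 160/242 = 66.1%, Program A 2084/3657 = 57.0% → the CBT program
Medium-risk: the CBT program 264/599 = 44.1%, Program A 383/1019 = 37.6% → the CBT program
High-risk: the CBT program 901/2195 = 41.0%, Program A 55/175 = 31.4% → the CBT program
Overall: the CBT program 1325/3036 = 43.6%, Program A 2522/4851 = 52.0% → Program A
The CBT program wins each risk group but Program A wins overall — the comparison reverses. The CBT program's participants skew toward high-risk, which has a lower base rate.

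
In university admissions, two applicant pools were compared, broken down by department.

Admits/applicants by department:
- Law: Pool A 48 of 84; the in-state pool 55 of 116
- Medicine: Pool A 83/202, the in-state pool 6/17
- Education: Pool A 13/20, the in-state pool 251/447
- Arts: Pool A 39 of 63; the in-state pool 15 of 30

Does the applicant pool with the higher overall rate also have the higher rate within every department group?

Law: Pool A 48/84 = 57.1%, the in-state pool 55/116 = 47.4% → Pool A
Medicine: Pool A 83/202 = 41.1%, the in-state pool 6/17 = 35.3% → Pool A
Education: Pool A 13/20 = 65.0%, the in-state pool 251/447 = 56.2% → Pool A
Arts: Pool A 39/63 = 61.9%, the in-state pool 15/30 = 50.0% → Pool A
Overall: Pool A 183/369 = 49.6%, the in-state pool 327/610 = 53.6% → the in-state pool
Pool A wins each department group but the in-state pool wins overall — the comparison reverses. Pool A's applicants skew toward Medicine, which has a lower base rate.

No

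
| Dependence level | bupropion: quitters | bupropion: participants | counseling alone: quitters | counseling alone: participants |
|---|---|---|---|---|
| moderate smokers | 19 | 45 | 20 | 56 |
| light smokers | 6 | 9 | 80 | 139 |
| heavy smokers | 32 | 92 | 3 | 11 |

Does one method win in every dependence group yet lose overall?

Moderate smokers: bupropion 19/45 = 42.2%, counseling alone 20/56 = 35.7% → bupropion
Light smokers: bupropion 6/9 = 66.7%, counseling alone 80/139 = 57.6% → bupropion
Heavy smokers: bupropion 32/92 = 34.8%, counseling alone 3/11 = 27.3% → bupropion
Overall: bupropion 57/146 = 39.0%, counseling alone 103/206 = 50.0% → counseling alone
Bupropion wins each dependence group but counseling alone wins overall — the comparison reverses. Bupropion's participants skew toward heavy smokers, which has a lower base rate.

Yes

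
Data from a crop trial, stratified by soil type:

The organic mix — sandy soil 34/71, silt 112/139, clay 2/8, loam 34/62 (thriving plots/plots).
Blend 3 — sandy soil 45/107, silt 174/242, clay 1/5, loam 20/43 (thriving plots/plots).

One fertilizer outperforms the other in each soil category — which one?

Sandy soil: the organic mix 34/71 = 47.9%, Blend 3 45/107 = 42.1% → the organic mix
Silt: the organic mix 112/139 = 80.6%, Blend 3 174/242 = 71.9% → the organic mix
Clay: the organic mix 2/8 = 25.0%, Blend 3 1/5 = 20.0% → the organic mix
Loam: the organic mix 34/62 = 54.8%, Blend 3 20/43 = 46.5% → the organic mix
The organic mix has the higher rate in all 4 groups.

the organic mix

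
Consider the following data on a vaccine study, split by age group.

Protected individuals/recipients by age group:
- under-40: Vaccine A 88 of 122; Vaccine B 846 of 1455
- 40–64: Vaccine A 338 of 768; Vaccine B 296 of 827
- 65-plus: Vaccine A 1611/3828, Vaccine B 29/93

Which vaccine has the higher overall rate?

Under-40: Vaccine A 88/122 = 72.1%, Vaccine B 846/1455 = 58.1% → Vaccine A
40–64: Vaccine A 338/768 = 44.0%, Vaccine B 296/827 = 35.8% → Vaccine A
65-plus: Vaccine A 1611/3828 = 42.1%, Vaccine B 29/93 = 31.2% → Vaccine A
Overall: Vaccine A 2037/4718 = 43.2%, Vaccine B 1171/2375 = 49.3% → Vaccine B
(Vaccine A wins every age group but Vaccine B wins overall — Vaccine A's recipients skew toward the low-rate 65-plus group.)

Vaccine B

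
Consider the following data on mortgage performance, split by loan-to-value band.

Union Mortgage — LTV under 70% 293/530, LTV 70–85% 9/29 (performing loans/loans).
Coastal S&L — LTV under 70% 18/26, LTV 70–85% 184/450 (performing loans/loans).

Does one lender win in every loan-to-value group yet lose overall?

LTV under 70%: Union Mortgage 293/530 = 55.3%, Coastal S&L 18/26 = 69.2% → Coastal S&L
LTV 70–85%: Union Mortgage 9/29 = 31.0%, Coastal S&L 184/450 = 40.9% → Coastal S&L
Overall: Union Mortgage 302/559 = 54.0%, Coastal S&L 202/476 = 42.4% → Union Mortgage
Coastal S&L wins each loan-to-value group but Union Mortgage wins overall — the comparison reverses. Coastal S&L's loans skew toward LTV 70–85%, which has a lower base rate.

Yes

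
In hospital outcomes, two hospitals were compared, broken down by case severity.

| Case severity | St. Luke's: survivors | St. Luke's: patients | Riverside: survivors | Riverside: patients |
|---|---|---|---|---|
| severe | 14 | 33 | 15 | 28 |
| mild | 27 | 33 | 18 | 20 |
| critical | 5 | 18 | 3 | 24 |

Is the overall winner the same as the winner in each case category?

No

Severe: St. Luke's 14/33 = 42.4%, Riverside 15/28 = 53.6% → Riverside
Mild: St. Luke's 27/33 = 81.8%, Riverside 18/20 = 90.0% → Riverside
Critical: St. Luke's 5/18 = 27.8%, Riverside 3/24 = 12.5% → St. Luke's
Overall: St. Luke's 46/84 = 54.8%, Riverside 36/72 = 50.0% → St. Luke's
Neither sweeps: St. Luke's wins 1 of 3 groups, Riverside wins 2. St. Luke's wins overall but not every group — no Simpson reversal.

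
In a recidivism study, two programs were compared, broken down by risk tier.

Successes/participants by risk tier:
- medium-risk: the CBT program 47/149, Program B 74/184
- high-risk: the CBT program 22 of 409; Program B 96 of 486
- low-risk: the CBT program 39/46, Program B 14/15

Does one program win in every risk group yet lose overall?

No

Medium-risk: the CBT program 47/149 = 31.5%, Program B 74/184 = 40.2% → Program B
High-risk: the CBT program 22/409 = 5.4%, Program B 96/486 = 19.8% → Program B
Low-risk: the CBT program 39/46 = 84.8%, Program B 14/15 = 93.3% → Program B
Overall: the CBT program 108/604 = 17.9%, Program B 184/685 = 26.9% → Program B
Program B wins overall and in every risk group — no reversal.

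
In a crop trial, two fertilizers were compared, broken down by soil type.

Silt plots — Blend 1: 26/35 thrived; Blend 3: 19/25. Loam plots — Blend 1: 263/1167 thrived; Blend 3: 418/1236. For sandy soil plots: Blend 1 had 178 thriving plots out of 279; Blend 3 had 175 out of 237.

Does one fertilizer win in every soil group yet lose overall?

Silt: Blend 1 26/35 = 74.3%, Blend 3 19/25 = 76.0% → Blend 3
Loam: Blend 1 263/1167 = 22.5%, Blend 3 418/1236 = 33.8% → Blend 3
Sandy soil: Blend 1 178/279 = 63.8%, Blend 3 175/237 = 73.8% → Blend 3
Overall: Blend 1 467/1481 = 31.5%, Blend 3 612/1498 = 40.9% → Blend 3
Blend 3 wins overall and in every soil group — no reversal.

No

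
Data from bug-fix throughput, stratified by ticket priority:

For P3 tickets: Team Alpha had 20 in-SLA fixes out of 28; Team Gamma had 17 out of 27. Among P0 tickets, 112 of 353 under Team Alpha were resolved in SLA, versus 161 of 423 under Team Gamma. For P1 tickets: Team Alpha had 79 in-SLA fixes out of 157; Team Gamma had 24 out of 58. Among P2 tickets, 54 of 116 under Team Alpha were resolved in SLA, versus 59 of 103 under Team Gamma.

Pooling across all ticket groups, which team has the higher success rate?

P3: Team Alpha 20/28 = 71.4%, Team Gamma 17/27 = 63.0% → Team Alpha
P0: Team Alpha 112/353 = 31.7%, Team Gamma 161/423 = 38.1% → Team Gamma
P1: Team Alpha 79/157 = 50.3%, Team Gamma 24/58 = 41.4% → Team Alpha
P2: Team Alpha 54/116 = 46.6%, Team Gamma 59/103 = 57.3% → Team Gamma
Overall: Team Alpha 265/654 = 40.5%, Team Gamma 261/611 = 42.7% → Team Gamma
(Neither sweeps every ticket group, but Team Gamma has the higher pooled rate.)

Team Gamma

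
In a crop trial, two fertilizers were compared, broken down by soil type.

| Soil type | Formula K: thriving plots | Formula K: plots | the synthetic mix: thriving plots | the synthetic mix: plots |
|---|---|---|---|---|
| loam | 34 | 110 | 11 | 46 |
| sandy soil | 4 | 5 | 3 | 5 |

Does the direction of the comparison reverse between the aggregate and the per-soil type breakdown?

Loam: Formula K 34/110 = 30.9%, the synthetic mix 11/46 = 23.9% → Formula K
Sandy soil: Formula K 4/5 = 80.0%, the synthetic mix 3/5 = 60.0% → Formula K
Overall: Formula K 38/115 = 33.0%, the synthetic mix 14/51 = 27.5% → Formula K
Formula K wins overall and in every soil group — no reversal.

No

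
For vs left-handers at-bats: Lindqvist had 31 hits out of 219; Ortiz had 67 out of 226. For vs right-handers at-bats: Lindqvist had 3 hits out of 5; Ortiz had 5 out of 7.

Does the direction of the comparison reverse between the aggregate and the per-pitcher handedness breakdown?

Vs left-handers: Lindqvist 31/219 = 14.2%, Ortiz 67/226 = 29.6% → Ortiz
Vs right-handers: Lindqvist 3/5 = 60.0%, Ortiz 5/7 = 71.4% → Ortiz
Overall: Lindqvist 34/224 = 15.2%, Ortiz 72/233 = 30.9% → Ortiz
Ortiz wins overall and in every pitcher group — no reversal.

No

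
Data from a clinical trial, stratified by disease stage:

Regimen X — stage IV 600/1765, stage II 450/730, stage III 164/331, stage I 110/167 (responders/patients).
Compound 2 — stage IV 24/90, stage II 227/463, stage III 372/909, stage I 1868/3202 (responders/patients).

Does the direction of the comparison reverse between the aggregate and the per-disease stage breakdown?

Yes

Stage IV: Regimen X 600/1765 = 34.0%, Compound 2 24/90 = 26.7% → Regimen X
Stage II: Regimen X 450/730 = 61.6%, Compound 2 227/463 = 49.0% → Regimen X
Stage III: Regimen X 164/331 = 49.5%, Compound 2 372/909 = 40.9% → Regimen X
Stage I: Regimen X 110/167 = 65.9%, Compound 2 1868/3202 = 58.3% → Regimen X
Overall: Regimen X 1324/2993 = 44.2%, Compound 2 2491/4664 = 53.4% → Compound 2
Regimen X wins each disease group but Compound 2 wins overall — the comparison reverses. Regimen X's patients skew toward stage IV, which has a lower base rate.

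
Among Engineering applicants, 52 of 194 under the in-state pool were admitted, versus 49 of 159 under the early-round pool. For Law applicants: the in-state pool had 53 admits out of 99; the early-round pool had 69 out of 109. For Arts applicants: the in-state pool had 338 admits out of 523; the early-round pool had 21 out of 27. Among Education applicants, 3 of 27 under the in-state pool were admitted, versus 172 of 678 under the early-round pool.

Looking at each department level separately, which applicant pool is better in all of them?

the early-round pool

Engineering: the in-state pool 52/194 = 26.8%, the early-round pool 49/159 = 30.8% → the early-round pool
Law: the in-state pool 53/99 = 53.5%, the early-round pool 69/109 = 63.3% → the early-round pool
Arts: the in-state pool 338/523 = 64.6%, the early-round pool 21/27 = 77.8% → the early-round pool
Education: the in-state pool 3/27 = 11.1%, the early-round pool 172/678 = 25.4% → the early-round pool
The early-round pool has the higher rate in all 4 groups.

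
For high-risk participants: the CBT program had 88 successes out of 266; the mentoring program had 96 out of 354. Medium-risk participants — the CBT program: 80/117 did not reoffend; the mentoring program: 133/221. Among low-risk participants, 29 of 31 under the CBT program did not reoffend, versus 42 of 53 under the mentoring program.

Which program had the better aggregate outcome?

High-risk: the CBT program 88/266 = 33.1%, the mentoring program 96/354 = 27.1% → the CBT program
Medium-risk: the CBT program 80/117 = 68.4%, the mentoring program 133/221 = 60.2% → the CBT program
Low-risk: the CBT program 29/31 = 93.5%, the mentoring program 42/53 = 79.2% → the CBT program
Overall: the CBT program 197/414 = 47.6%, the mentoring program 271/628 = 43.2% → the CBT program

the CBT program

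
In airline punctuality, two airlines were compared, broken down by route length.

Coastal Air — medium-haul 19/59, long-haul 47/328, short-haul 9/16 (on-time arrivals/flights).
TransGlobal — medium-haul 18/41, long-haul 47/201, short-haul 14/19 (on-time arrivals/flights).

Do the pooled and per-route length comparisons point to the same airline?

Yes

Medium-haul: Coastal Air 19/59 = 32.2%, TransGlobal 18/41 = 43.9% → TransGlobal
Long-haul: Coastal Air 47/328 = 14.3%, TransGlobal 47/201 = 23.4% → TransGlobal
Short-haul: Coastal Air 9/16 = 56.2%, TransGlobal 14/19 = 73.7% → TransGlobal
Overall: Coastal Air 75/403 = 18.6%, TransGlobal 79/261 = 30.3% → TransGlobal
TransGlobal wins overall and in every route group — no reversal.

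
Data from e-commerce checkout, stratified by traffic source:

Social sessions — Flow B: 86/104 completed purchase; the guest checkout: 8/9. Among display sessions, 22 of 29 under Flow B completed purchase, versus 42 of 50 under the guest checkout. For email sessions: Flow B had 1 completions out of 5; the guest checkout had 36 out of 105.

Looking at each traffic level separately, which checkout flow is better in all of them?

the guest checkout

Social: Flow B 86/104 = 82.7%, the guest checkout 8/9 = 88.9% → the guest checkout
Display: Flow B 22/29 = 75.9%, the guest checkout 42/50 = 84.0% → the guest checkout
Email: Flow B 1/5 = 20.0%, the guest checkout 36/105 = 34.3% → the guest checkout
The guest checkout has the higher rate in all 3 groups.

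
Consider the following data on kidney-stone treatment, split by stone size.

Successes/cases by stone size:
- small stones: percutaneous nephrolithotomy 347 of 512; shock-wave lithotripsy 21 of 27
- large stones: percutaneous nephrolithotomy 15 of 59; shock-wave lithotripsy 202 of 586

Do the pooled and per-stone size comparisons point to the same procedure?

No

Small stones: percutaneous nephrolithotomy 347/512 = 67.8%, shock-wave lithotripsy 21/27 = 77.8% → shock-wave lithotripsy
Large stones: percutaneous nephrolithotomy 15/59 = 25.4%, shock-wave lithotripsy 202/586 = 34.5% → shock-wave lithotripsy
Overall: percutaneous nephrolithotomy 362/571 = 63.4%, shock-wave lithotripsy 223/613 = 36.4% → percutaneous nephrolithotomy
Shock-wave lithotripsy wins each stone group but percutaneous nephrolithotomy wins overall — the comparison reverses. Shock-wave lithotripsy's cases skew toward large stones, which has a lower base rate.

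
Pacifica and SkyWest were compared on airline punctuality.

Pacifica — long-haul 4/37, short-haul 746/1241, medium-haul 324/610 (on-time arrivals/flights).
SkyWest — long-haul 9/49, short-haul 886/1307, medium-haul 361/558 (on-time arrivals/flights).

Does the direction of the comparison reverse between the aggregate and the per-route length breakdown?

No

Long-haul: Pacifica 4/37 = 10.8%, SkyWest 9/49 = 18.4% → SkyWest
Short-haul: Pacifica 746/1241 = 60.1%, SkyWest 886/1307 = 67.8% → SkyWest
Medium-haul: Pacifica 324/610 = 53.1%, SkyWest 361/558 = 64.7% → SkyWest
Overall: Pacifica 1074/1888 = 56.9%, SkyWest 1256/1914 = 65.6% → SkyWest
SkyWest wins overall and in every route group — no reversal.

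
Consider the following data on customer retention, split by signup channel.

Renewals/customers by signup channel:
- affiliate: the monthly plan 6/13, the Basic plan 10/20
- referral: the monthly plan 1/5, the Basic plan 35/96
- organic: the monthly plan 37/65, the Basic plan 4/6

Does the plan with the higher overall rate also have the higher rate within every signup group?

Affiliate: the monthly plan 6/13 = 46.2%, the Basic plan 10/20 = 50.0% → the Basic plan
Referral: the monthly plan 1/5 = 20.0%, the Basic plan 35/96 = 36.5% → the Basic plan
Organic: the monthly plan 37/65 = 56.9%, the Basic plan 4/6 = 66.7% → the Basic plan
Overall: the monthly plan 44/83 = 53.0%, the Basic plan 49/122 = 40.2% → the monthly plan
The Basic plan wins each signup group but the monthly plan wins overall — the comparison reverses. The Basic plan's customers skew toward referral, which has a lower base rate.

No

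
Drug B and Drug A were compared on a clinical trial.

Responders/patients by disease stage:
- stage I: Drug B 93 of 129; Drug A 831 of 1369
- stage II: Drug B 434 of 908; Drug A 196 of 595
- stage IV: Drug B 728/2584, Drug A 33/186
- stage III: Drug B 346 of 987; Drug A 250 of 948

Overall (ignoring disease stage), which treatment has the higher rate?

Stage I: Drug B 93/129 = 72.1%, Drug A 831/1369 = 60.7% → Drug B
Stage II: Drug B 434/908 = 47.8%, Drug A 196/595 = 32.9% → Drug B
Stage IV: Drug B 728/2584 = 28.2%, Drug A 33/186 = 17.7% → Drug B
Stage III: Drug B 346/987 = 35.1%, Drug A 250/948 = 26.4% → Drug B
Overall: Drug B 1601/4608 = 34.7%, Drug A 1310/3098 = 42.3% → Drug A
(Drug B wins every disease group but Drug A wins overall — Drug B's patients skew toward the low-rate stage IV group.)

Drug A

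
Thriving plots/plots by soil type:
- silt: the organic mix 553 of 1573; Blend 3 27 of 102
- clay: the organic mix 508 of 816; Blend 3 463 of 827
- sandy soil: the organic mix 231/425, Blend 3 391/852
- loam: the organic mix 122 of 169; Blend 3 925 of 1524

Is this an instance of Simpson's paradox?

Silt: the organic mix 553/1573 = 35.2%, Blend 3 27/102 = 26.5% → the organic mix
Clay: the organic mix 508/816 = 62.3%, Blend 3 463/827 = 56.0% → the organic mix
Sandy soil: the organic mix 231/425 = 54.4%, Blend 3 391/852 = 45.9% → the organic mix
Loam: the organic mix 122/169 = 72.2%, Blend 3 925/1524 = 60.7% → the organic mix
Overall: the organic mix 1414/2983 = 47.4%, Blend 3 1806/3305 = 54.6% → Blend 3
The organic mix wins each soil group but Blend 3 wins overall — the comparison reverses. The organic mix's plots skew toward silt, which has a lower base rate.

Yes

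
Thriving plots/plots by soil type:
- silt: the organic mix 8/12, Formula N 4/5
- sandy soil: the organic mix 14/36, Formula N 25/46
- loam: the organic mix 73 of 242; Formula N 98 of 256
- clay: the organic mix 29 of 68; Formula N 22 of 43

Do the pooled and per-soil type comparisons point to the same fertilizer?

Silt: the organic mix 8/12 = 66.7%, Formula N 4/5 = 80.0% → Formula N
Sandy soil: the organic mix 14/36 = 38.9%, Formula N 25/46 = 54.3% → Formula N
Loam: the organic mix 73/242 = 30.2%, Formula N 98/256 = 38.3% → Formula N
Clay: the organic mix 29/68 = 42.6%, Formula N 22/43 = 51.2% → Formula N
Overall: the organic mix 124/358 = 34.6%, Formula N 149/350 = 42.6% → Formula N
Formula N wins overall and in every soil group — no reversal.

Yes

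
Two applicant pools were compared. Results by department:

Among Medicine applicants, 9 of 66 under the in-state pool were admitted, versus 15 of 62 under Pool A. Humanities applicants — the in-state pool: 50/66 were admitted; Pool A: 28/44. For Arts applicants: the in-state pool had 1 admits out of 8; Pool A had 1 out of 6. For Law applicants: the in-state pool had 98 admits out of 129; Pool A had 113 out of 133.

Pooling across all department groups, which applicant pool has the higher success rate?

Pool A

Medicine: the in-state pool 9/66 = 13.6%, Pool A 15/62 = 24.2% → Pool A
Humanities: the in-state pool 50/66 = 75.8%, Pool A 28/44 = 63.6% → the in-state pool
Arts: the in-state pool 1/8 = 12.5%, Pool A 1/6 = 16.7% → Pool A
Law: the in-state pool 98/129 = 76.0%, Pool A 113/133 = 85.0% → Pool A
Overall: the in-state pool 158/269 = 58.7%, Pool A 157/245 = 64.1% → Pool A
(Neither sweeps every department group, but Pool A has the higher pooled rate.)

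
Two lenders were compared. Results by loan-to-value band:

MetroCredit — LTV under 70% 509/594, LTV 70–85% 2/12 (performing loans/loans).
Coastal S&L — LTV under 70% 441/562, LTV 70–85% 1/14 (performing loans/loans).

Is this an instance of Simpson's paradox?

No

LTV under 70%: MetroCredit 509/594 = 85.7%, Coastal S&L 441/562 = 78.5% → MetroCredit
LTV 70–85%: MetroCredit 2/12 = 16.7%, Coastal S&L 1/14 = 7.1% → MetroCredit
Overall: MetroCredit 511/606 = 84.3%, Coastal S&L 442/576 = 76.7% → MetroCredit
MetroCredit wins overall and in every loan-to-value group — no reversal.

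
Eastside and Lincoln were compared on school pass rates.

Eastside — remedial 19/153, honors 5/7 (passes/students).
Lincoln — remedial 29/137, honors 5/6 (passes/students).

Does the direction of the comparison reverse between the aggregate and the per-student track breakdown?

Remedial: Eastside 19/153 = 12.4%, Lincoln 29/137 = 21.2% → Lincoln
Honors: Eastside 5/7 = 71.4%, Lincoln 5/6 = 83.3% → Lincoln
Overall: Eastside 24/160 = 15.0%, Lincoln 34/143 = 23.8% → Lincoln
Lincoln wins overall and in every student group — no reversal.

No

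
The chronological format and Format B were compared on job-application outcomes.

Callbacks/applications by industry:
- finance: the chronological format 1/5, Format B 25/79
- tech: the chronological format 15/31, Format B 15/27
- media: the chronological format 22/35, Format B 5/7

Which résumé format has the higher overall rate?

the chronological format

Finance: the chronological format 1/5 = 20.0%, Format B 25/79 = 31.6% → Format B
Tech: the chronological format 15/31 = 48.4%, Format B 15/27 = 55.6% → Format B
Media: the chronological format 22/35 = 62.9%, Format B 5/7 = 71.4% → Format B
Overall: the chronological format 38/71 = 53.5%, Format B 45/113 = 39.8% → the chronological format
(Format B wins every industry group but the chronological format wins overall — Format B's applications skew toward the low-rate finance group.)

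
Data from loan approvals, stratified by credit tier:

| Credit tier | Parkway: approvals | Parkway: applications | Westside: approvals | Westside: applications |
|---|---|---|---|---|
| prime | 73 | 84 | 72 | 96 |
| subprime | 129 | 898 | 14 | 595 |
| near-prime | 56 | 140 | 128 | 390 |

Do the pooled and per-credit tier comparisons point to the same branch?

Yes

Prime: Parkway 73/84 = 86.9%, Westside 72/96 = 75.0% → Parkway
Subprime: Parkway 129/898 = 14.4%, Westside 14/595 = 2.4% → Parkway
Near-prime: Parkway 56/140 = 40.0%, Westside 128/390 = 32.8% → Parkway
Overall: Parkway 258/1122 = 23.0%, Westside 214/1081 = 19.8% → Parkway
Parkway wins overall and in every credit group — no reversal.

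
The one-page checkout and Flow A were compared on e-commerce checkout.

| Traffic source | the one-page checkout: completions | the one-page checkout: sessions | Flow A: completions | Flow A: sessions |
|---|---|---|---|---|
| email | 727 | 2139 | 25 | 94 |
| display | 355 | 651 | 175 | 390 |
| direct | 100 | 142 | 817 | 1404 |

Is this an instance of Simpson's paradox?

Email: the one-page checkout 727/2139 = 34.0%, Flow A 25/94 = 26.6% → the one-page checkout
Display: the one-page checkout 355/651 = 54.5%, Flow A 175/390 = 44.9% → the one-page checkout
Direct: the one-page checkout 100/142 = 70.4%, Flow A 817/1404 = 58.2% → the one-page checkout
Overall: the one-page checkout 1182/2932 = 40.3%, Flow A 1017/1888 = 53.9% → Flow A
The one-page checkout wins each traffic group but Flow A wins overall — the comparison reverses. The one-page checkout's sessions skew toward email, which has a lower base rate.

Yes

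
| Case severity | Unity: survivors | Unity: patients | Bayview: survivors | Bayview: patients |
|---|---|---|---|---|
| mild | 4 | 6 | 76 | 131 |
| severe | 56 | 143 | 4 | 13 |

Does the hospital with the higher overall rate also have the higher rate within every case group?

No

Mild: Unity 4/6 = 66.7%, Bayview 76/131 = 58.0% → Unity
Severe: Unity 56/143 = 39.2%, Bayview 4/13 = 30.8% → Unity
Overall: Unity 60/149 = 40.3%, Bayview 80/144 = 55.6% → Bayview
Unity wins each case group but Bayview wins overall — the comparison reverses. Unity's patients skew toward severe, which has a lower base rate.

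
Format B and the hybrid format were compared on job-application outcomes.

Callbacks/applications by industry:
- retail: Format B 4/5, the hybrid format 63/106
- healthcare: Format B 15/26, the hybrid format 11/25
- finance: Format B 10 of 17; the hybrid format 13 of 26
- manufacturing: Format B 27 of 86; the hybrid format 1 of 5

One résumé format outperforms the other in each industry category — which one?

Retail: Format B 4/5 = 80.0%, the hybrid format 63/106 = 59.4% → Format B
Healthcare: Format B 15/26 = 57.7%, the hybrid format 11/25 = 44.0% → Format B
Finance: Format B 10/17 = 58.8%, the hybrid format 13/26 = 50.0% → Format B
Manufacturing: Format B 27/86 = 31.4%, the hybrid format 1/5 = 20.0% → Format B
Format B has the higher rate in all 4 groups.

Format B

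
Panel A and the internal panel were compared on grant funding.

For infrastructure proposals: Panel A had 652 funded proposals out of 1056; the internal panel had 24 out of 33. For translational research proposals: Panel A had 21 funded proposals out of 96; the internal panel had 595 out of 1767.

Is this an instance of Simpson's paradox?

Yes

Infrastructure: Panel A 652/1056 = 61.7%, the internal panel 24/33 = 72.7% → the internal panel
Translational research: Panel A 21/96 = 21.9%, the internal panel 595/1767 = 33.7% → the internal panel
Overall: Panel A 673/1152 = 58.4%, the internal panel 619/1800 = 34.4% → Panel A
The internal panel wins each proposal group but Panel A wins overall — the comparison reverses. The internal panel's proposals skew toward translational research, which has a lower base rate.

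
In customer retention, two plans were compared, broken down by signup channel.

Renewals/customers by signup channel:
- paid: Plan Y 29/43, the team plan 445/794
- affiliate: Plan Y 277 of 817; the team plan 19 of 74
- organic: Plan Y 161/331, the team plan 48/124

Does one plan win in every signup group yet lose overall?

Yes

Paid: Plan Y 29/43 = 67.4%, the team plan 445/794 = 56.0% → Plan Y
Affiliate: Plan Y 277/817 = 33.9%, the team plan 19/74 = 25.7% → Plan Y
Organic: Plan Y 161/331 = 48.6%, the team plan 48/124 = 38.7% → Plan Y
Overall: Plan Y 467/1191 = 39.2%, the team plan 512/992 = 51.6% → the team plan
Plan Y wins each signup group but the team plan wins overall — the comparison reverses. Plan Y's customers skew toward affiliate, which has a lower base rate.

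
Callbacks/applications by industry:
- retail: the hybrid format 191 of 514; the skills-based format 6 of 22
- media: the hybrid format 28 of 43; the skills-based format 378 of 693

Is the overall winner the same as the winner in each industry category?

No

Retail: the hybrid format 191/514 = 37.2%, the skills-based format 6/22 = 27.3% → the hybrid format
Media: the hybrid format 28/43 = 65.1%, the skills-based format 378/693 = 54.5% → the hybrid format
Overall: the hybrid format 219/557 = 39.3%, the skills-based format 384/715 = 53.7% → the skills-based format
The hybrid format wins each industry group but the skills-based format wins overall — the comparison reverses. The hybrid format's applications skew toward retail, which has a lower base rate.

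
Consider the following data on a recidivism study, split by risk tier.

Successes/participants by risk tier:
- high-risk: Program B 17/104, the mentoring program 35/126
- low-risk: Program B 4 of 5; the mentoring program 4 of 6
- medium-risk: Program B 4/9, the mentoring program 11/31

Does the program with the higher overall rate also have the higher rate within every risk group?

High-risk: Program B 17/104 = 16.3%, the mentoring program 35/126 = 27.8% → the mentoring program
Low-risk: Program B 4/5 = 80.0%, the mentoring program 4/6 = 66.7% → Program B
Medium-risk: Program B 4/9 = 44.4%, the mentoring program 11/31 = 35.5% → Program B
Overall: Program B 25/118 = 21.2%, the mentoring program 50/163 = 30.7% → the mentoring program
Neither sweeps: Program B wins 2 of 3 groups, the mentoring program wins 1. The mentoring program wins overall but not every group — no Simpson reversal.

No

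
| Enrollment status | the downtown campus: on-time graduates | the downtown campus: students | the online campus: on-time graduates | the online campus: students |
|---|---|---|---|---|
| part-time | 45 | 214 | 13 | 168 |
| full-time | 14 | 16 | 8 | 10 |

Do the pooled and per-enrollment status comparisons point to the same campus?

Part-time: the downtown campus 45/214 = 21.0%, the online campus 13/168 = 7.7% → the downtown campus
Full-time: the downtown campus 14/16 = 87.5%, the online campus 8/10 = 80.0% → the downtown campus
Overall: the downtown campus 59/230 = 25.7%, the online campus 21/178 = 11.8% → the downtown campus
The downtown campus wins overall and in every enrollment group — no reversal.

Yes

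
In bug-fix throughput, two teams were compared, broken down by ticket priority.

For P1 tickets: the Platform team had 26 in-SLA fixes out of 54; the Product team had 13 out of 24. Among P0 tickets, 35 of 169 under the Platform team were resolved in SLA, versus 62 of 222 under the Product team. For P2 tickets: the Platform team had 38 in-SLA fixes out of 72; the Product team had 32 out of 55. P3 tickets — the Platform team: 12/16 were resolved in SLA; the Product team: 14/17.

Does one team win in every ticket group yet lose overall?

No

P1: the Platform team 26/54 = 48.1%, the Product team 13/24 = 54.2% → the Product team
P0: the Platform team 35/169 = 20.7%, the Product team 62/222 = 27.9% → the Product team
P2: the Platform team 38/72 = 52.8%, the Product team 32/55 = 58.2% → the Product team
P3: the Platform team 12/16 = 75.0%, the Product team 14/17 = 82.4% → the Product team
Overall: the Platform team 111/311 = 35.7%, the Product team 121/318 = 38.1% → the Product team
The Product team wins overall and in every ticket group — no reversal.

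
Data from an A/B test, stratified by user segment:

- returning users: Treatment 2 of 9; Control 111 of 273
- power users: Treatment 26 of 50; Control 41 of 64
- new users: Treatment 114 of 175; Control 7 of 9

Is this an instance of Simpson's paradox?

Returning users: Treatment 2/9 = 22.2%, Control 111/273 = 40.7% → Control
Power users: Treatment 26/50 = 52.0%, Control 41/64 = 64.1% → Control
New users: Treatment 114/175 = 65.1%, Control 7/9 = 77.8% → Control
Overall: Treatment 142/234 = 60.7%, Control 159/346 = 46.0% → Treatment
Control wins each user group but Treatment wins overall — the comparison reverses. Control's views skew toward returning users, which has a lower base rate.

Yes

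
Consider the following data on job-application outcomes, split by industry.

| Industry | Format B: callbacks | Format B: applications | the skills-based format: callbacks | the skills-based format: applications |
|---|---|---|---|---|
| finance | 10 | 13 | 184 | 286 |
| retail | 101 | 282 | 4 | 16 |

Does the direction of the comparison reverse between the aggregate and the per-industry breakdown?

Finance: Format B 10/13 = 76.9%, the skills-based format 184/286 = 64.3% → Format B
Retail: Format B 101/282 = 35.8%, the skills-based format 4/16 = 25.0% → Format B
Overall: Format B 111/295 = 37.6%, the skills-based format 188/302 = 62.3% → the skills-based format
Format B wins each industry group but the skills-based format wins overall — the comparison reverses. Format B's applications skew toward retail, which has a lower base rate.

Yes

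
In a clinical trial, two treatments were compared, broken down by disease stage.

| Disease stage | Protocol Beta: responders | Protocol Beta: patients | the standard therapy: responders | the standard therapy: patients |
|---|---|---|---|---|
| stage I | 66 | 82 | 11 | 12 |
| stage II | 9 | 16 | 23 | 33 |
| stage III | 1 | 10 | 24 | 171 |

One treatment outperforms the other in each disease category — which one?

Stage I: Protocol Beta 66/82 = 80.5%, the standard therapy 11/12 = 91.7% → the standard therapy
Stage II: Protocol Beta 9/16 = 56.2%, the standard therapy 23/33 = 69.7% → the standard therapy
Stage III: Protocol Beta 1/10 = 10.0%, the standard therapy 24/171 = 14.0% → the standard therapy
The standard therapy has the higher rate in all 3 groups.

the standard therapy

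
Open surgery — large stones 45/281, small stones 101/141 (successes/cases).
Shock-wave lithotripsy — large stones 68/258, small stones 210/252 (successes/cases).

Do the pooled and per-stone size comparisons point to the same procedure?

Large stones: open surgery 45/281 = 16.0%, shock-wave lithotripsy 68/258 = 26.4% → shock-wave lithotripsy
Small stones: open surgery 101/141 = 71.6%, shock-wave lithotripsy 210/252 = 83.3% → shock-wave lithotripsy
Overall: open surgery 146/422 = 34.6%, shock-wave lithotripsy 278/510 = 54.5% → shock-wave lithotripsy
Shock-wave lithotripsy wins overall and in every stone group — no reversal.

Yes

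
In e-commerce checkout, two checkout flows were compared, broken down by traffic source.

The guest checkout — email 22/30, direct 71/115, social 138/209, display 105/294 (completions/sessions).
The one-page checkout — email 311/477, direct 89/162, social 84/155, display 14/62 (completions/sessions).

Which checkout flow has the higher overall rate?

Email: the guest checkout 22/30 = 73.3%, the one-page checkout 311/477 = 65.2% → the guest checkout
Direct: the guest checkout 71/115 = 61.7%, the one-page checkout 89/162 = 54.9% → the guest checkout
Social: the guest checkout 138/209 = 66.0%, the one-page checkout 84/155 = 54.2% → the guest checkout
Display: the guest checkout 105/294 = 35.7%, the one-page checkout 14/62 = 22.6% → the guest checkout
Overall: the guest checkout 336/648 = 51.9%, the one-page checkout 498/856 = 58.2% → the one-page checkout
(The guest checkout wins every traffic group but the one-page checkout wins overall — the guest checkout's sessions skew toward the low-rate display group.)

the one-page checkout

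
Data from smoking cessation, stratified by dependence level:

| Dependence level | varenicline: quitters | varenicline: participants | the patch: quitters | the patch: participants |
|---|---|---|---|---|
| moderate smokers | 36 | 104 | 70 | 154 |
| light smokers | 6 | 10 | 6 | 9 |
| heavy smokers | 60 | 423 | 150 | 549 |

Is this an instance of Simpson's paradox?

No

Moderate smokers: varenicline 36/104 = 34.6%, the patch 70/154 = 45.5% → the patch
Light smokers: varenicline 6/10 = 60.0%, the patch 6/9 = 66.7% → the patch
Heavy smokers: varenicline 60/423 = 14.2%, the patch 150/549 = 27.3% → the patch
Overall: varenicline 102/537 = 19.0%, the patch 226/712 = 31.7% → the patch
The patch wins overall and in every dependence group — no reversal.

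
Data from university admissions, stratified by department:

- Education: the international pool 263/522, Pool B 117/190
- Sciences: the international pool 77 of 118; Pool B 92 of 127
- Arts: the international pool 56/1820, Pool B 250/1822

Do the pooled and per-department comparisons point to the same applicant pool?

Education: the international pool 263/522 = 50.4%, Pool B 117/190 = 61.6% → Pool B
Sciences: the international pool 77/118 = 65.3%, Pool B 92/127 = 72.4% → Pool B
Arts: the international pool 56/1820 = 3.1%, Pool B 250/1822 = 13.7% → Pool B
Overall: the international pool 396/2460 = 16.1%, Pool B 459/2139 = 21.5% → Pool B
Pool B wins overall and in every department group — no reversal.

Yes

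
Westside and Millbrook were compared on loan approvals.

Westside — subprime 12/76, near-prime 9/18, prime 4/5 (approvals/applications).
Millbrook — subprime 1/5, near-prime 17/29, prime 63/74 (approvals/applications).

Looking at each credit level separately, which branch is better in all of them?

Millbrook

Subprime: Westside 12/76 = 15.8%, Millbrook 1/5 = 20.0% → Millbrook
Near-prime: Westside 9/18 = 50.0%, Millbrook 17/29 = 58.6% → Millbrook
Prime: Westside 4/5 = 80.0%, Millbrook 63/74 = 85.1% → Millbrook
Millbrook has the higher rate in all 3 groups.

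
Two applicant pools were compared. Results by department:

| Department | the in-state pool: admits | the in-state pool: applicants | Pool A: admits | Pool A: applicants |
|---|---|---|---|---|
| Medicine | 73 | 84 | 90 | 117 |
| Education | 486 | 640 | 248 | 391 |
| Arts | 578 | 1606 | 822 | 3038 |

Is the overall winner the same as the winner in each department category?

Yes

Medicine: the in-state pool 73/84 = 86.9%, Pool A 90/117 = 76.9% → the in-state pool
Education: the in-state pool 486/640 = 75.9%, Pool A 248/391 = 63.4% → the in-state pool
Arts: the in-state pool 578/1606 = 36.0%, Pool A 822/3038 = 27.1% → the in-state pool
Overall: the in-state pool 1137/2330 = 48.8%, Pool A 1160/3546 = 32.7% → the in-state pool
The in-state pool wins overall and in every department group — no reversal.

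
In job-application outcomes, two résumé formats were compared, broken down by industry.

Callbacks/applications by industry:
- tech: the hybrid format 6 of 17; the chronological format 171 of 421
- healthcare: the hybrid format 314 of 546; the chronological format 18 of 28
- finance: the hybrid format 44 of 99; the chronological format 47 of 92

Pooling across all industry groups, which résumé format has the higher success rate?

the hybrid format

Tech: the hybrid format 6/17 = 35.3%, the chronological format 171/421 = 40.6% → the chronological format
Healthcare: the hybrid format 314/546 = 57.5%, the chronological format 18/28 = 64.3% → the chronological format
Finance: the hybrid format 44/99 = 44.4%, the chronological format 47/92 = 51.1% → the chronological format
Overall: the hybrid format 364/662 = 55.0%, the chronological format 236/541 = 43.6% → the hybrid format
(The chronological format wins every industry group but the hybrid format wins overall — the chronological format's applications skew toward the low-rate tech group.)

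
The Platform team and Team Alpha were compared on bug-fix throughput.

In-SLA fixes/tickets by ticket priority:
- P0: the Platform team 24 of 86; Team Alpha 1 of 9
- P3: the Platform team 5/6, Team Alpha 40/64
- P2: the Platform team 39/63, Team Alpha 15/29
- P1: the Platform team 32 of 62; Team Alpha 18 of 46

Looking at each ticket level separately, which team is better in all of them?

P0: the Platform team 24/86 = 27.9%, Team Alpha 1/9 = 11.1% → the Platform team
P3: the Platform team 5/6 = 83.3%, Team Alpha 40/64 = 62.5% → the Platform team
P2: the Platform team 39/63 = 61.9%, Team Alpha 15/29 = 51.7% → the Platform team
P1: the Platform team 32/62 = 51.6%, Team Alpha 18/46 = 39.1% → the Platform team
The Platform team has the higher rate in all 4 groups.

the Platform team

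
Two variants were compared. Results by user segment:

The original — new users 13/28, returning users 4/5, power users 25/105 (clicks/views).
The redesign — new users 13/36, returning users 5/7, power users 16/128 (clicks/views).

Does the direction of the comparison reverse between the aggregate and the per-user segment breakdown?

No

New users: the original 13/28 = 46.4%, the redesign 13/36 = 36.1% → the original
Returning users: the original 4/5 = 80.0%, the redesign 5/7 = 71.4% → the original
Power users: the original 25/105 = 23.8%, the redesign 16/128 = 12.5% → the original
Overall: the original 42/138 = 30.4%, the redesign 34/171 = 19.9% → the original
The original wins overall and in every user group — no reversal.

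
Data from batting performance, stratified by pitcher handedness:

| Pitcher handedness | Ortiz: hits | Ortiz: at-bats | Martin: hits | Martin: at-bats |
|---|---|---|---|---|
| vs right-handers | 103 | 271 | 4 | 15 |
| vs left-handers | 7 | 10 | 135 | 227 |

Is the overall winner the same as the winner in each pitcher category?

No

Vs right-handers: Ortiz 103/271 = 38.0%, Martin 4/15 = 26.7% → Ortiz
Vs left-handers: Ortiz 7/10 = 70.0%, Martin 135/227 = 59.5% → Ortiz
Overall: Ortiz 110/281 = 39.1%, Martin 139/242 = 57.4% → Martin
Ortiz wins each pitcher group but Martin wins overall — the comparison reverses. Ortiz's at-bats skew toward vs right-handers, which has a lower base rate.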